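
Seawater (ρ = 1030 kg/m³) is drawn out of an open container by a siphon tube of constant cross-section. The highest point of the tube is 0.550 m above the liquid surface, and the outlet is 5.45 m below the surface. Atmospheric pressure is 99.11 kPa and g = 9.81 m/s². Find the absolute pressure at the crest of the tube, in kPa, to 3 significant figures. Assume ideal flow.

P_top = 38.5 kPa

The outlet speed comes from Torricelli: v = √(2g·5.45) = 10.3 m/s.
With constant cross-section the crest speed equals v; applying Bernoulli from the surface up to the crest, P_top = P_atm − ½ρv² − ρg·h_top.
P_top = 99110 − ½·1030·10.3² − 1030·9.81·0.550 = 38500 Pa.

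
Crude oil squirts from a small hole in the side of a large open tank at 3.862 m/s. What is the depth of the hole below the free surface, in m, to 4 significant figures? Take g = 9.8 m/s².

h ≈ 0.7610 m

Torricelli: v = √(2gh), so h = v²/(2g).
h = 3.862²/(2·9.8) = 14.92/19.60 = 0.7610 m.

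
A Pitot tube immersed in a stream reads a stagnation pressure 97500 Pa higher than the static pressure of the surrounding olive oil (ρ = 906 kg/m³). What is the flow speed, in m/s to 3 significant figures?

At the stagnation point the flow is brought to rest, so Bernoulli gives P_stag − P_static = ½ρv².
v = √(2ΔP/ρ) = √(2·97500/906) = 14.7 m/s.

v = 14.7 m/s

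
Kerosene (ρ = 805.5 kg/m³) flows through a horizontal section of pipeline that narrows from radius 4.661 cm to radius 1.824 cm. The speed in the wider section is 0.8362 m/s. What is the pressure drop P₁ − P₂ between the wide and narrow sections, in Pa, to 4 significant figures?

ΔP = 11730 Pa

Continuity gives A₁v₁ = A₂v₂, so v₂ = (68.25 cm²)/(10.45 cm²) × 0.8362 m/s = 5.460 m/s.
With no height change, Bernoulli's equation is P₁ + ½ρv₁² = P₂ + ½ρv₂².
P₁ − P₂ = ½·805.5·(5.460² − 0.8362²) = ½·805.5·29.12 = 11730 Pa.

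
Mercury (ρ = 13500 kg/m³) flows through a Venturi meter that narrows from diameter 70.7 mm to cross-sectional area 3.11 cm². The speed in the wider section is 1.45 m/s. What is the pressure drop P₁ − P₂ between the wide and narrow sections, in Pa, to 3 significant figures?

The volume flow rate is constant, so v₂ = (A₁/A₂)v₁ = (39.3/3.11)·1.45 = 18.3 m/s.
The pipe is horizontal, so Bernoulli reduces to P₁ + ½ρv₁² = P₂ + ½ρv₂².
P₁ − P₂ = ½·13500·(18.3² − 1.45²) = ½·13500·333 = 2250000 Pa.

ΔP ≈ 2250000 Pa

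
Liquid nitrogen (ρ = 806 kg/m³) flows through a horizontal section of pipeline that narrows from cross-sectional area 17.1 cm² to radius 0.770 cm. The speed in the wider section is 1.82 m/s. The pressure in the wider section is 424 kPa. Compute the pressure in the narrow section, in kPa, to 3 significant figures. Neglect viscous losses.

The volume flow rate is constant, so v₂ = (A₁/A₂)v₁ = (17.1/1.86)·1.82 = 16.7 m/s.
The pipe is horizontal, so Bernoulli reduces to P₁ + ½ρv₁² = P₂ + ½ρv₂².
P₂ = P₁ − ½ρ(v₂² − v₁²) = 424000 − ½·806·(16.7² − 1.82²) = 424000 − 111000 = 313000 Pa.

P₂ = 313 kPa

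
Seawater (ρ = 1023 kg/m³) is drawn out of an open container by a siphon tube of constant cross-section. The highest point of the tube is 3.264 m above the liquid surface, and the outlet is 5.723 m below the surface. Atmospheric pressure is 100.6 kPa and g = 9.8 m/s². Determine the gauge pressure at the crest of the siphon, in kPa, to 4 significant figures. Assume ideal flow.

Bernoulli surface→outlet gives ½v² = g·h_out, so v = √(2·9.8·5.723) = 10.59 m/s.
With constant cross-section the crest speed equals v; applying Bernoulli from the surface up to the crest, P_top = P_atm − ½ρv² − ρg·h_top.
P_top = 100600 − ½·1023·10.59² − 1023·9.8·3.264 = 10500 Pa. So P_gauge = P_top − P_atm = -90100 Pa.

P_gauge = -90.10 kPa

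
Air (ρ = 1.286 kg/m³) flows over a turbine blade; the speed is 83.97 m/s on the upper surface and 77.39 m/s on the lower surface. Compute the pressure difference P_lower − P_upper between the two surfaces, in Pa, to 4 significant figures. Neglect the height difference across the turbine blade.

ΔP ≈ 682.7 Pa

Bernoulli (same height): P_lower − P_upper = ½ρ(v_upper² − v_lower²).
ΔP = ½·1.286·(83.97² − 77.39²) = 682.7 Pa.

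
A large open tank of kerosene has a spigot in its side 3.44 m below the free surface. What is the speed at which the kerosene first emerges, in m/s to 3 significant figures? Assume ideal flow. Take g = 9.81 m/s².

With the surface at rest and both surface and jet at atmospheric pressure, Bernoulli gives ρg h = ½ρv², so v = √(2gh) = √(2·9.81·3.44) = 8.22 m/s.

v = 8.22 m/s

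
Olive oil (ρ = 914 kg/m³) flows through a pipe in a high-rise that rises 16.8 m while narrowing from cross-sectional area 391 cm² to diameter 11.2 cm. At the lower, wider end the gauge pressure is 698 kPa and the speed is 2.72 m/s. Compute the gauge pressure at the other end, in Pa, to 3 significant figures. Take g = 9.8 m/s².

Continuity gives A₁v₁ = A₂v₂, so v₂ = (391 cm²)/(98.5 cm²) × 2.72 m/s = 10.8 m/s.
Energy conservation along the streamline gives P₂ = P₁ − ½ρ(v₂² − v₁²) − ρg(h₂ − h₁).
P₂ = 698000 + ½·914·(2.72² − 10.8²) − 914·9.8·(+16.8) = 698000 + (-49900) − (150000) = 498000 Pa.

P₂ = 498000 Pa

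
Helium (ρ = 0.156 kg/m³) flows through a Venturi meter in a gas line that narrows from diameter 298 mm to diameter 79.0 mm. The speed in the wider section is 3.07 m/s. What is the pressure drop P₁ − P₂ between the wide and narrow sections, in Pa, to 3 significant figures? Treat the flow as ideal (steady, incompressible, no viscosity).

Continuity gives A₁v₁ = A₂v₂, so v₂ = (697 cm²)/(49.0 cm²) × 3.07 m/s = 43.7 m/s.
The pipe is horizontal, so Bernoulli reduces to P₁ + ½ρv₁² = P₂ + ½ρv₂².
P₁ − P₂ = ½·0.156·(43.7² − 3.07²) = ½·0.156·1900 = 148 Pa.

ΔP ≈ 148 Pa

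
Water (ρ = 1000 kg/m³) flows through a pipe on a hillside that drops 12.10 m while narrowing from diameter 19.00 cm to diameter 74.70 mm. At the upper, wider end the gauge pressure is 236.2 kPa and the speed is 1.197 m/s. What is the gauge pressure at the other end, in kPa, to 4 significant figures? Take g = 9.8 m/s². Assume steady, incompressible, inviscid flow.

By continuity, v₂ = v₁·A₁/A₂ = 1.197·(283.5/43.83) = 7.744 m/s.
Applying Bernoulli between the two ends and solving for P₂: P₂ = P₁ + ½ρ(v₁² − v₂²) − ρgΔh.
P₂ = 236200 + ½·1000·(1.197² − 7.744²) − 1000·9.8·(−12.10) = 236200 + (-29270) − (-118600) = 325500 Pa.

P₂ ≈ 325.5 kPa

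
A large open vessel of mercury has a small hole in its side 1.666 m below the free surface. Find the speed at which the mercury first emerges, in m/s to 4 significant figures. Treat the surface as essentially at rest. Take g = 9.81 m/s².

The surface is effectively still and both ends are open, so ½v² = gh and v = √(2·9.81·1.666) = 5.717 m/s.

v ≈ 5.717 m/s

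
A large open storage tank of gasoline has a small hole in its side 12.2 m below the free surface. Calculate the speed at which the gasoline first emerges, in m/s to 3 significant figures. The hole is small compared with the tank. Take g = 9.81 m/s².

Torricelli's result v = √(2gh) gives v = √(2·9.81·12.2) = 15.5 m/s.

v ≈ 15.5 m/s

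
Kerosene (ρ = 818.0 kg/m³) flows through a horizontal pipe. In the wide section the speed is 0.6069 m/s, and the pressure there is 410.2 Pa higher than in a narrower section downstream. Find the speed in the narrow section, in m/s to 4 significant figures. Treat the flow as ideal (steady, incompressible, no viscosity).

v₂ ≈ 1.171 m/s

With h₁ = h₂, rearranging Bernoulli gives v₂ = √(v₁² + 2ΔP/ρ).
v₂ = √(0.6069² + 2·410.2/818.0) = √(0.3683 + 1.003) = 1.171 m/s.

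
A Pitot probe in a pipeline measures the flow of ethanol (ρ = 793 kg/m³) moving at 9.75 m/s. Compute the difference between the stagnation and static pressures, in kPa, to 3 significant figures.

At the stagnation point the flow is brought to rest, so Bernoulli gives P_stag − P_static = ½ρv².
ΔP = ½·793·9.75² = 37700 Pa.

ΔP ≈ 37.7 kPa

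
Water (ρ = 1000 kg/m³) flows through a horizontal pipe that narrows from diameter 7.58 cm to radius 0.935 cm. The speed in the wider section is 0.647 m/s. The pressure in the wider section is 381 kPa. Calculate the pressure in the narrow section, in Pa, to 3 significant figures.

Mass conservation (A₁v₁ = A₂v₂) gives v₂ = 0.647 × 45.1/2.75 = 10.6 m/s.
Along the horizontal streamline, P + ½ρv² is constant.
P₂ = P₁ − ½ρ(v₂² − v₁²) = 381000 − ½·1000·(10.6² − 0.647²) = 381000 − 56300 = 325000 Pa.

325000 Pa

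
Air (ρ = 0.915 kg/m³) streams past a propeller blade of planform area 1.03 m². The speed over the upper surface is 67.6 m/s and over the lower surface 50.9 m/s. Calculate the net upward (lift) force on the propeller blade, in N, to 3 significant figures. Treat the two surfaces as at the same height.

From P + ½ρv² = const at equal height, P_low − P_up = ½ρ(v_up² − v_low²).
ΔP = ½·0.915·(67.6² − 50.9²) = 905 Pa.
Lift = ΔP · A = 905 × 1.03 = 933 N.

933 N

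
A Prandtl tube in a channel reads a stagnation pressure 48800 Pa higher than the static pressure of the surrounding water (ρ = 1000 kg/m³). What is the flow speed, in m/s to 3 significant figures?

Bernoulli between the free stream and the stagnation point: ½ρv² = P_stag − P_static.
v = √(2ΔP/ρ) = √(2·48800/1000) = 9.88 m/s.

9.88 m/s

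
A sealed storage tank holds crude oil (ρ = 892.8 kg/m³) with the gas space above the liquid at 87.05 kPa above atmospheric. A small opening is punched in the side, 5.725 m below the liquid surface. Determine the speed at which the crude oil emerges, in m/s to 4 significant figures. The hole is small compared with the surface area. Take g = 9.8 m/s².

Take point 1 at the surface (v₁ ≈ 0) and point 2 at the hole (at atmospheric pressure). Bernoulli: P₁ + ρg h = P_atm + ½ρv₂².
With P₁ − P_atm = 87050 Pa, v₂ = √(2gh + 2ΔP/ρ) = √(2·9.8·5.725 + 2·87050/892.8) = 17.53 m/s.

17.53 m/s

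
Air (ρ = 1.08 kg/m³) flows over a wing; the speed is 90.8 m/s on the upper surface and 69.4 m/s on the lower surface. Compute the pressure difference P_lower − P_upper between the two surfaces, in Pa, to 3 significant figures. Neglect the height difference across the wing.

ΔP ≈ 1850 Pa

Bernoulli (same height): P_lower − P_upper = ½ρ(v_upper² − v_lower²).
ΔP = ½·1.08·(90.8² − 69.4²) = 1850 Pa.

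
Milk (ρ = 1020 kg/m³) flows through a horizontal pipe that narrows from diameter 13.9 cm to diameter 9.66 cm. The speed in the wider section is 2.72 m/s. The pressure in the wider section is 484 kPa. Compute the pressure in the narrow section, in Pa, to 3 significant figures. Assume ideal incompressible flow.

Mass conservation (A₁v₁ = A₂v₂) gives v₂ = 2.72 × 152/73.3 = 5.63 m/s.
With no height change, Bernoulli's equation is P₁ + ½ρv₁² = P₂ + ½ρv₂².
P₂ = P₁ − ½ρ(v₂² − v₁²) = 484000 − ½·1020·(5.63² − 2.72²) = 484000 − 12400 = 472000 Pa.

P₂ ≈ 472000 Pa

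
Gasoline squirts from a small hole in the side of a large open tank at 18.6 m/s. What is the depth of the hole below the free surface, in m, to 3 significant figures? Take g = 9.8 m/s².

17.7 m

For a small hole in a large open tank, ½v² = gh, giving h = v²/(2g).
h = 18.6²/(2·9.8) = 346/19.60 = 17.7 m.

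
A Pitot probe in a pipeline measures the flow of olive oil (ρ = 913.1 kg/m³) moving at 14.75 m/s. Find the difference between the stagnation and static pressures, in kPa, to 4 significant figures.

At the stagnation point the flow is brought to rest, so Bernoulli gives P_stag − P_static = ½ρv².
ΔP = ½·913.1·14.75² = 99330 Pa.

99.33 kPa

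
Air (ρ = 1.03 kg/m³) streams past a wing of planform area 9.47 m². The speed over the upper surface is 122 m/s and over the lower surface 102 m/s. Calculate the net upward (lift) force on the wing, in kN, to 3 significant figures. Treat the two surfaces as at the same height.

From P + ½ρv² = const at equal height, P_low − P_up = ½ρ(v_up² − v_low²).
ΔP = ½·1.03·(122² − 102²) = 2310 Pa.
Lift = ΔP · A = 2310 × 9.47 = 21800 N.

F ≈ 21.8 kN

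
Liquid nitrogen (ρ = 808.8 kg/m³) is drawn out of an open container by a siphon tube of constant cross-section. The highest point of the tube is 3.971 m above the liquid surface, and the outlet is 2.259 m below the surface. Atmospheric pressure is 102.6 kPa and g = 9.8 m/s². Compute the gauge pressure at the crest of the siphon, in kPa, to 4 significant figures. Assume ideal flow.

-49.38 kPa

Bernoulli surface→outlet gives ½v² = g·h_out, so v = √(2·9.8·2.259) = 6.654 m/s.
With constant cross-section the crest speed equals v; applying Bernoulli from the surface up to the crest, P_top = P_atm − ½ρv² − ρg·h_top.
P_top = 102600 − ½·808.8·6.654² − 808.8·9.8·3.971 = 53220 Pa. So P_gauge = P_top − P_atm = -49380 Pa.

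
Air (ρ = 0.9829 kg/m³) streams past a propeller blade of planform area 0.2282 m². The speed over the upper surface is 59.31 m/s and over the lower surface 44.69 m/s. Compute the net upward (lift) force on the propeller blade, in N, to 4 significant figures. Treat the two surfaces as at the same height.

The faster flow above has the lower pressure; Bernoulli (same height) gives ΔP = ½ρ(v_up² − v_low²).
ΔP = ½·0.9829·(59.31² − 44.69²) = 747.2 Pa.
Lift = ΔP · A = 747.2 × 0.2282 = 170.5 N.

F ≈ 170.5 N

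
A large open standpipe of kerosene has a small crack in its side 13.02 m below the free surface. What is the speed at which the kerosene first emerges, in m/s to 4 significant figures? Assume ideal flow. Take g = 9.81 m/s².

Torricelli's result v = √(2gh) gives v = √(2·9.81·13.02) = 15.98 m/s.

v ≈ 15.98 m/s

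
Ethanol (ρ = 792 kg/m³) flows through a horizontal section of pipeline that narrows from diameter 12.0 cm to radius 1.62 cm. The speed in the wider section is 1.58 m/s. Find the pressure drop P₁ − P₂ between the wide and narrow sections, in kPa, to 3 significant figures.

The volume flow rate is constant, so v₂ = (A₁/A₂)v₁ = (113/8.24)·1.58 = 21.7 m/s.
Along the horizontal streamline, P + ½ρv² is constant.
P₁ − P₂ = ½·792·(21.7² − 1.58²) = ½·792·467 = 185000 Pa.

ΔP ≈ 185 kPa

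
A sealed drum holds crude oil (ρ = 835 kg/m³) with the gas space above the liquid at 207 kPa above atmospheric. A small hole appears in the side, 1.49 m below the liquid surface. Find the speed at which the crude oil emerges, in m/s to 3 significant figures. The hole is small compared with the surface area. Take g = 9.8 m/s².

v ≈ 22.9 m/s

Take point 1 at the surface (v₁ ≈ 0) and point 2 at the hole (at atmospheric pressure). Bernoulli: P₁ + ρg h = P_atm + ½ρv₂².
With P₁ − P_atm = 207000 Pa, v₂ = √(2gh + 2ΔP/ρ) = √(2·9.8·1.49 + 2·207000/835) = 22.9 m/s.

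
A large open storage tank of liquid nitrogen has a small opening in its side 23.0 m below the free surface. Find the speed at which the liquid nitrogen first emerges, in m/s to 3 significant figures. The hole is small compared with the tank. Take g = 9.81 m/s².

v ≈ 21.2 m/s

Torricelli's result v = √(2gh) gives v = √(2·9.81·23.0) = 21.2 m/s.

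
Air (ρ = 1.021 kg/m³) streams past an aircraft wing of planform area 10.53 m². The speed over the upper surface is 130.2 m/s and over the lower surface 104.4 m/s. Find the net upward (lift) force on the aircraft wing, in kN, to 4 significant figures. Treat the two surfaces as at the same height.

The faster flow above has the lower pressure; Bernoulli (same height) gives ΔP = ½ρ(v_up² − v_low²).
ΔP = ½·1.021·(130.2² − 104.4²) = 3090 Pa.
Lift = ΔP · A = 3090 × 10.53 = 32540 N.

F ≈ 32.54 kN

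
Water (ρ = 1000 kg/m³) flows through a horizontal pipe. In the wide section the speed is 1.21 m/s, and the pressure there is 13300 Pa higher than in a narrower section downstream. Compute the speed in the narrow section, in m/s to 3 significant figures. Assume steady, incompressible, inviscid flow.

Along the level pipe P + ½ρv² is conserved, hence v₂² = v₁² + 2(P₁ − P₂)/ρ.
v₂ = √(1.21² + 2·13300/1000) = √(1.46 + 26.6) = 5.30 m/s.

v₂ ≈ 5.30 m/s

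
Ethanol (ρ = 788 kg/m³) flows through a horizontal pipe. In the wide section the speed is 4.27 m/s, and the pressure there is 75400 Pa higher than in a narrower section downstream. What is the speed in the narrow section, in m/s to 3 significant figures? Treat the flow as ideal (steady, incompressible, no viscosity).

Horizontal Bernoulli: P₁ + ½ρv₁² = P₂ + ½ρv₂², so v₂² = v₁² + 2(P₁ − P₂)/ρ.
v₂ = √(4.27² + 2·75400/788) = √(18.2 + 191) = 14.5 m/s.

14.5 m/s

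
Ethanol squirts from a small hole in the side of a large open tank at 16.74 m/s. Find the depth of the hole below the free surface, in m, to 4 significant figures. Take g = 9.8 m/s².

h ≈ 14.30 m

For a small hole in a large open tank, ½v² = gh, giving h = v²/(2g).
h = 16.74²/(2·9.8) = 280.2/19.60 = 14.30 m.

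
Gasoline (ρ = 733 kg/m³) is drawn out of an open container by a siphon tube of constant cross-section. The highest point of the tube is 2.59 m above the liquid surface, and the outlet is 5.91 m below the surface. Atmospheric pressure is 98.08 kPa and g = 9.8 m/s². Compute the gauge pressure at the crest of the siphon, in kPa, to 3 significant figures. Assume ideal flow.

Bernoulli surface→outlet gives ½v² = g·h_out, so v = √(2·9.8·5.91) = 10.8 m/s.
The bore is uniform, so the speed at the crest is the same v. Bernoulli surface→crest: P_atm = P_top + ½ρv² + ρg·h_top.
P_top = 98080 − ½·733·10.8² − 733·9.8·2.59 = 37000 Pa. So P_gauge = P_top − P_atm = -61100 Pa.

P_gauge ≈ -61.1 kPa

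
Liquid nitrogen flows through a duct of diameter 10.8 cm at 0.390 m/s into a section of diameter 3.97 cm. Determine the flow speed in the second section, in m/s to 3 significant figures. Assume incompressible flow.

v₂ = 2.89 m/s

The volume flow rate is constant, so v₂ = (A₁/A₂)v₁ = (91.6/12.4)·0.390 = 2.89 m/s.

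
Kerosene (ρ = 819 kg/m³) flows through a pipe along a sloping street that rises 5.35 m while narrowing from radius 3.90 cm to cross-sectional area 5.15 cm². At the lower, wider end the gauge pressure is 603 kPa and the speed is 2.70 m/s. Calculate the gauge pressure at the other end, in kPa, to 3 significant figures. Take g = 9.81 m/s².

306 kPa

The volume flow rate is constant, so v₂ = (A₁/A₂)v₁ = (47.8/5.15)·2.70 = 25.1 m/s.
Energy conservation along the streamline gives P₂ = P₁ − ½ρ(v₂² − v₁²) − ρg(h₂ − h₁).
P₂ = 603000 + ½·819·(2.70² − 25.1²) − 819·9.81·(+5.35) = 603000 + (-254000) − (43000) = 306000 Pa.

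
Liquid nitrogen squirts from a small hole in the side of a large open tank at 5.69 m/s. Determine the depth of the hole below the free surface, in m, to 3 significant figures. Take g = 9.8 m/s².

Inverting v = √(2gh) gives h = v² / 2g.
h = 5.69²/(2·9.8) = 32.4/19.60 = 1.65 m.

h ≈ 1.65 m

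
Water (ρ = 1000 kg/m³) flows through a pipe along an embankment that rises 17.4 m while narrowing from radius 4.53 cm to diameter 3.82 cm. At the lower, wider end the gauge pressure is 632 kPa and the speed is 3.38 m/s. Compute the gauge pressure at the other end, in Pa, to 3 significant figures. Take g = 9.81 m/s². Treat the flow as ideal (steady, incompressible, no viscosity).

P₂ ≈ 286000 Pa

By continuity, v₂ = v₁·A₁/A₂ = 3.38·(64.5/11.5) = 19.0 m/s.
Applying Bernoulli between the two ends and solving for P₂: P₂ = P₁ + ½ρ(v₁² − v₂²) − ρgΔh.
P₂ = 632000 + ½·1000·(3.38² − 19.0²) − 1000·9.81·(+17.4) = 632000 + (-175000) − (171000) = 286000 Pa.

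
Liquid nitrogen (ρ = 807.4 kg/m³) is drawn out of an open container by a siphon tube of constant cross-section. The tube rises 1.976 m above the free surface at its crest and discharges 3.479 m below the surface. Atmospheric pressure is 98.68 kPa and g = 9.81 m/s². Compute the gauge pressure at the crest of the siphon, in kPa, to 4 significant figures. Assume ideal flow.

P_gauge ≈ -43.21 kPa

Bernoulli surface→outlet gives ½v² = g·h_out, so v = √(2·9.81·3.479) = 8.262 m/s.
With constant cross-section the crest speed equals v; applying Bernoulli from the surface up to the crest, P_top = P_atm − ½ρv² − ρg·h_top.
P_top = 98680 − ½·807.4·8.262² − 807.4·9.81·1.976 = 55470 Pa. So P_gauge = P_top − P_atm = -43210 Pa.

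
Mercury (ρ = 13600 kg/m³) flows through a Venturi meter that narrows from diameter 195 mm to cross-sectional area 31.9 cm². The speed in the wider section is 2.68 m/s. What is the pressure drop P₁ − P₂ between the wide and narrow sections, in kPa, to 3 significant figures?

Mass conservation (A₁v₁ = A₂v₂) gives v₂ = 2.68 × 299/31.9 = 25.1 m/s.
Along the horizontal streamline, P + ½ρv² is constant.
P₁ − P₂ = ½·13600·(25.1² − 2.68²) = ½·13600·622 = 4230000 Pa.

ΔP ≈ 4230 kPa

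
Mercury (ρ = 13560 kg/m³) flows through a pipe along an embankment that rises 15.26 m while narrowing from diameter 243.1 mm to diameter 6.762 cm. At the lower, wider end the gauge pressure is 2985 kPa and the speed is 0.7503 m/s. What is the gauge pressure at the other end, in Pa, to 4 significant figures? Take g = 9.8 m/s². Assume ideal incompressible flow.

P₂ ≈ 323400 Pa

Continuity gives A₁v₁ = A₂v₂, so v₂ = (464.2 cm²)/(35.91 cm²) × 0.7503 m/s = 9.697 m/s.
Applying Bernoulli between the two ends and solving for P₂: P₂ = P₁ + ½ρ(v₁² − v₂²) − ρgΔh.
P₂ = 2985000 + ½·13560·(0.7503² − 9.697²) − 13560·9.8·(+15.26) = 2985000 + (-633800) − (2028000) = 323400 Pa.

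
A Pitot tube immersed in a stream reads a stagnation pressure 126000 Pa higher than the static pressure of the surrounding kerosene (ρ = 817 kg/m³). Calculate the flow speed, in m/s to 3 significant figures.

At the stagnation point the flow is brought to rest, so Bernoulli gives P_stag − P_static = ½ρv².
v = √(2ΔP/ρ) = √(2·126000/817) = 17.6 m/s.

v ≈ 17.6 m/s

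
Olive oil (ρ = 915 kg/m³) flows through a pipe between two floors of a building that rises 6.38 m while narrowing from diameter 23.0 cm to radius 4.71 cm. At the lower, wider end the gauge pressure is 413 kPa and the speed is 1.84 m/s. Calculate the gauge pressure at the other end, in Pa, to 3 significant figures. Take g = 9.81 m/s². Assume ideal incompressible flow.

Mass conservation (A₁v₁ = A₂v₂) gives v₂ = 1.84 × 415/69.7 = 11.0 m/s.
Energy conservation along the streamline gives P₂ = P₁ − ½ρ(v₂² − v₁²) − ρg(h₂ − h₁).
P₂ = 413000 + ½·915·(1.84² − 11.0²) − 915·9.81·(+6.38) = 413000 + (-53500) − (57300) = 302000 Pa.

302000 Pa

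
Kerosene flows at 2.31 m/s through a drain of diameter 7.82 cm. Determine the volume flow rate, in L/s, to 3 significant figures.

Q = A·v = 0.00480 m² × 2.31 m/s = 0.0111 m³/s.
Converting: 0.0111 m³/s × 1000 = 11.1 L/s.

Q = 11.1 L/s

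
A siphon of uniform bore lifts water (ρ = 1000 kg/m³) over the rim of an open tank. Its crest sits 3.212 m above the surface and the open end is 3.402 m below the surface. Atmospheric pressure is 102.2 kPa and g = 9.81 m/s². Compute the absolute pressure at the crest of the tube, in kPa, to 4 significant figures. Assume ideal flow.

From the surface to the outlet (both open to atmosphere, surface at rest): v = √(2g·h_out) = √(2·9.81·3.402) = 8.170 m/s.
With constant cross-section the crest speed equals v; applying Bernoulli from the surface up to the crest, P_top = P_atm − ½ρv² − ρg·h_top.
P_top = 102200 − ½·1000·8.170² − 1000·9.81·3.212 = 37320 Pa.

P_top ≈ 37.32 kPa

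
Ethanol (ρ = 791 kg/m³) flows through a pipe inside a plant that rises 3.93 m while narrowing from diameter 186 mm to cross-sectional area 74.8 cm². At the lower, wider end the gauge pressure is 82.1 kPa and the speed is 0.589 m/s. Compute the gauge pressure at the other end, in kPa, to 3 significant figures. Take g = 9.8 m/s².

By continuity, v₂ = v₁·A₁/A₂ = 0.589·(272/74.8) = 2.14 m/s.
Applying Bernoulli between the two ends and solving for P₂: P₂ = P₁ + ½ρ(v₁² − v₂²) − ρgΔh.
P₂ = 82100 + ½·791·(0.589² − 2.14²) − 791·9.8·(+3.93) = 82100 + (-1670) − (30500) = 50000 Pa.

50.0 kPa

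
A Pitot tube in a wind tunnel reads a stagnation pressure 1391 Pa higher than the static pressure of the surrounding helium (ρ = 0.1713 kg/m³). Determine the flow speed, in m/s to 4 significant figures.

v ≈ 127.4 m/s

At the stagnation point the flow is brought to rest, so Bernoulli gives P_stag − P_static = ½ρv².
v = √(2ΔP/ρ) = √(2·1391/0.1713) = 127.4 m/s.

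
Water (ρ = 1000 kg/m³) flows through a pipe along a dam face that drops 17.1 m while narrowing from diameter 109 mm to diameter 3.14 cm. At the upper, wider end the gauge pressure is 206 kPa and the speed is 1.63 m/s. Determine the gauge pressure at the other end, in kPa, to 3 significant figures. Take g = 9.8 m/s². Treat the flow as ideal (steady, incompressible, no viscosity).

The volume flow rate is constant, so v₂ = (A₁/A₂)v₁ = (93.3/7.74)·1.63 = 19.6 m/s.
Energy conservation along the streamline gives P₂ = P₁ − ½ρ(v₂² − v₁²) − ρg(h₂ − h₁).
P₂ = 206000 + ½·1000·(1.63² − 19.6²) − 1000·9.8·(−17.1) = 206000 + (-192000) − (-168000) = 182000 Pa.

182 kPa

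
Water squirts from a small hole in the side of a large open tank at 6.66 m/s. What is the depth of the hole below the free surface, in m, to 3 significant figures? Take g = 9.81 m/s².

h = 2.26 m

Torricelli: v = √(2gh), so h = v²/(2g).
h = 6.66²/(2·9.81) = 44.4/19.62 = 2.26 m.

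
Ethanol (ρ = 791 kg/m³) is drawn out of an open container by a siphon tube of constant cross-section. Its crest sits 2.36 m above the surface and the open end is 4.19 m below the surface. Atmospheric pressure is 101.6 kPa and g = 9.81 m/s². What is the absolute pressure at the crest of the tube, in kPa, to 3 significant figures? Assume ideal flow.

The outlet speed comes from Torricelli: v = √(2g·4.19) = 9.07 m/s.
Continuity keeps v the same throughout the tube; from surface to crest, P_atm + 0 = P_top + ½ρv² + ρg·h_top.
P_top = 101600 − ½·791·9.07² − 791·9.81·2.36 = 50800 Pa.

50.8 kPa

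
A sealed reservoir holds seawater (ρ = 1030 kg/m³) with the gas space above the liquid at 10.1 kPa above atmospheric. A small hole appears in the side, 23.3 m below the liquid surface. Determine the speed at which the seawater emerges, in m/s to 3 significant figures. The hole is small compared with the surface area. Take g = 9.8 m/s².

Take point 1 at the surface (v₁ ≈ 0) and point 2 at the hole (at atmospheric pressure). Bernoulli: P₁ + ρg h = P_atm + ½ρv₂².
With P₁ − P_atm = 10100 Pa, v₂ = √(2gh + 2ΔP/ρ) = √(2·9.8·23.3 + 2·10100/1030) = 21.8 m/s.

v ≈ 21.8 m/s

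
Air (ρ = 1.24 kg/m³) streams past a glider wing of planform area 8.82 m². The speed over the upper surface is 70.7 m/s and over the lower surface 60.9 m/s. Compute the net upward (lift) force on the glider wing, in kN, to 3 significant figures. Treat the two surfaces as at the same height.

F ≈ 7.05 kN

From P + ½ρv² = const at equal height, P_low − P_up = ½ρ(v_up² − v_low²).
ΔP = ½·1.24·(70.7² − 60.9²) = 800 Pa.
Lift = ΔP · A = 800 × 8.82 = 7050 N.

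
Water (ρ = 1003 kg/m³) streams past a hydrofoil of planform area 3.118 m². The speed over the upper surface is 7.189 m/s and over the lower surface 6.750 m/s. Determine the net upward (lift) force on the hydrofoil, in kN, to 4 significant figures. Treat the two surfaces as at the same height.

The faster flow above has the lower pressure; Bernoulli (same height) gives ΔP = ½ρ(v_up² − v_low²).
ΔP = ½·1003·(7.189² − 6.750²) = 3069 Pa.
Lift = ΔP · A = 3069 × 3.118 = 9568 N.

F ≈ 9.568 kN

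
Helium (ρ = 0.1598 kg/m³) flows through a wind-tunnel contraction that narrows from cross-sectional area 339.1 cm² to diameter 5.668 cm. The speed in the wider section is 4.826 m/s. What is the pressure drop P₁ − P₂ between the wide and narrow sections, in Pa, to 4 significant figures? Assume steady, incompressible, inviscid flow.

ΔP ≈ 334.2 Pa

Mass conservation (A₁v₁ = A₂v₂) gives v₂ = 4.826 × 339.1/25.23 = 64.86 m/s.
The pipe is horizontal, so Bernoulli reduces to P₁ + ½ρv₁² = P₂ + ½ρv₂².
P₁ − P₂ = ½·0.1598·(64.86² − 4.826²) = ½·0.1598·4183 = 334.2 Pa.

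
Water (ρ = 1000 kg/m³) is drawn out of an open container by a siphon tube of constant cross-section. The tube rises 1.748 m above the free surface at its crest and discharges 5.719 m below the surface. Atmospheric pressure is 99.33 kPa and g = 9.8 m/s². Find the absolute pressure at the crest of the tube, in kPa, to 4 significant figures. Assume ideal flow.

P_top ≈ 26.15 kPa

The outlet speed comes from Torricelli: v = √(2g·5.719) = 10.59 m/s.
The bore is uniform, so the speed at the crest is the same v. Bernoulli surface→crest: P_atm = P_top + ½ρv² + ρg·h_top.
P_top = 99330 − ½·1000·10.59² − 1000·9.8·1.748 = 26150 Pa.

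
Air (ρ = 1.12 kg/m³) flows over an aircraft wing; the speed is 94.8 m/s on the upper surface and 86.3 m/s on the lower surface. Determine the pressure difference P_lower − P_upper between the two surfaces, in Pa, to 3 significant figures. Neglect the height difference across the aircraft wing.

ΔP ≈ 862 Pa

The pressure is lower where the speed is higher: ΔP = ½ρ(v_up² − v_low²).
ΔP = ½·1.12·(94.8² − 86.3²) = 862 Pa.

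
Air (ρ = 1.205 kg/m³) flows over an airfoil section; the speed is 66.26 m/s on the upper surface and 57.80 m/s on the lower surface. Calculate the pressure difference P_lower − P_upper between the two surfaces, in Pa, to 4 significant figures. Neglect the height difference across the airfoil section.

With negligible Δh, P + ½ρv² is constant, so P_low − P_up = ½ρ(v_up² − v_low²).
ΔP = ½·1.205·(66.26² − 57.80²) = 632.4 Pa.

ΔP = 632.4 Pa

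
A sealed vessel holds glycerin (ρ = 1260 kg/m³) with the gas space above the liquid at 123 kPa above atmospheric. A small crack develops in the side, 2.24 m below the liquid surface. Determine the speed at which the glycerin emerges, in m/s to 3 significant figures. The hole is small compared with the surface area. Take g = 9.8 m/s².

Take point 1 at the surface (v₁ ≈ 0) and point 2 at the hole (at atmospheric pressure). Bernoulli: P₁ + ρg h = P_atm + ½ρv₂².
With P₁ − P_atm = 123000 Pa, v₂ = √(2gh + 2ΔP/ρ) = √(2·9.8·2.24 + 2·123000/1260) = 15.5 m/s.

v ≈ 15.5 m/s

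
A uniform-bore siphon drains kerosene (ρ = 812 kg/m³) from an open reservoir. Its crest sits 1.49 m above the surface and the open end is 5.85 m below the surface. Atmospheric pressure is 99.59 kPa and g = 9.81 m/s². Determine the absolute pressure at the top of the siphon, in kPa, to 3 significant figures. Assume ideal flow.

The outlet speed comes from Torricelli: v = √(2g·5.85) = 10.7 m/s.
The bore is uniform, so the speed at the crest is the same v. Bernoulli surface→crest: P_atm = P_top + ½ρv² + ρg·h_top.
P_top = 99590 − ½·812·10.7² − 812·9.81·1.49 = 41100 Pa.

P_top = 41.1 kPa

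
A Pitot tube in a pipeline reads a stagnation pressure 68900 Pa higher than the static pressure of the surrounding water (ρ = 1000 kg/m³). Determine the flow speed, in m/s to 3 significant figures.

At the stagnation point the flow is brought to rest, so Bernoulli gives P_stag − P_static = ½ρv².
v = √(2ΔP/ρ) = √(2·68900/1000) = 11.7 m/s.

v = 11.7 m/s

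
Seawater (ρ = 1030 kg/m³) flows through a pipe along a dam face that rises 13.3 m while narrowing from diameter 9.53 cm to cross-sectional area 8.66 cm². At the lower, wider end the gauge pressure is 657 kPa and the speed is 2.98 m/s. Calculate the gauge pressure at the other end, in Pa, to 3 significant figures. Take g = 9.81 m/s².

217000 Pa

Mass conservation (A₁v₁ = A₂v₂) gives v₂ = 2.98 × 71.3/8.66 = 24.5 m/s.
Bernoulli: P₁ + ½ρv₁² + ρg h₁ = P₂ + ½ρv₂² + ρg h₂, so P₂ = P₁ + ½ρ(v₁² − v₂²) − ρg(h₂ − h₁).
P₂ = 657000 + ½·1030·(2.98² − 24.5²) − 1030·9.81·(+13.3) = 657000 + (-306000) − (134000) = 217000 Pa.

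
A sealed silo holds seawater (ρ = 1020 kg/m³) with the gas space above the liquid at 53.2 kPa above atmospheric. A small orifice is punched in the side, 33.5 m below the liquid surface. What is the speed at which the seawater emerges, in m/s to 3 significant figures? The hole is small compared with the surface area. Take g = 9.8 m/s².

Take point 1 at the surface (v₁ ≈ 0) and point 2 at the hole (at atmospheric pressure). Bernoulli: P₁ + ρg h = P_atm + ½ρv₂².
With P₁ − P_atm = 53200 Pa, v₂ = √(2gh + 2ΔP/ρ) = √(2·9.8·33.5 + 2·53200/1020) = 27.6 m/s.

v ≈ 27.6 m/s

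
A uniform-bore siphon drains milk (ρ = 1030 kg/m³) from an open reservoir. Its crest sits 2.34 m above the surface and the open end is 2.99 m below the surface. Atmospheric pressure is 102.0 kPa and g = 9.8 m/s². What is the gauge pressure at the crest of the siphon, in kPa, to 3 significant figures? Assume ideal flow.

Bernoulli surface→outlet gives ½v² = g·h_out, so v = √(2·9.8·2.99) = 7.66 m/s.
With constant cross-section the crest speed equals v; applying Bernoulli from the surface up to the crest, P_top = P_atm − ½ρv² − ρg·h_top.
P_top = 102000 − ½·1030·7.66² − 1030·9.8·2.34 = 48200 Pa. So P_gauge = P_top − P_atm = -53800 Pa.

P_gauge ≈ -53.8 kPa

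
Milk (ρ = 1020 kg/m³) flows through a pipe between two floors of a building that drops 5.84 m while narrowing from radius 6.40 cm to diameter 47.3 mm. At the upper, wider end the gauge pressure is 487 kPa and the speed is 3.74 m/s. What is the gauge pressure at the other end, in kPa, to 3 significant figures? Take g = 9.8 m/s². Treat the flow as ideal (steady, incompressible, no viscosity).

The volume flow rate is constant, so v₂ = (A₁/A₂)v₁ = (129/17.6)·3.74 = 27.4 m/s.
Bernoulli: P₁ + ½ρv₁² + ρg h₁ = P₂ + ½ρv₂² + ρg h₂, so P₂ = P₁ + ½ρ(v₁² − v₂²) − ρg(h₂ − h₁).
P₂ = 487000 + ½·1020·(3.74² − 27.4²) − 1020·9.8·(−5.84) = 487000 + (-375000) − (-58400) = 170000 Pa.

P₂ ≈ 170 kPa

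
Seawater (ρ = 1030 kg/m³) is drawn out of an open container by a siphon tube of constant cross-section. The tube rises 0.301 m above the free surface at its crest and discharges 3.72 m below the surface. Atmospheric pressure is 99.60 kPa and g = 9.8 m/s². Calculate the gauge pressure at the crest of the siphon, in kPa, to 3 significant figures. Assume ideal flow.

From the surface to the outlet (both open to atmosphere, surface at rest): v = √(2g·h_out) = √(2·9.8·3.72) = 8.54 m/s.
Continuity keeps v the same throughout the tube; from surface to crest, P_atm + 0 = P_top + ½ρv² + ρg·h_top.
P_top = 99600 − ½·1030·8.54² − 1030·9.8·0.301 = 59000 Pa. So P_gauge = P_top − P_atm = -40600 Pa.

P_gauge = -40.6 kPa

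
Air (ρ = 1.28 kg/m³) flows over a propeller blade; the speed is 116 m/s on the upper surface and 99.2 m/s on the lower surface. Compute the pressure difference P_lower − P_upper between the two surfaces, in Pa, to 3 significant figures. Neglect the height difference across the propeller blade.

ΔP ≈ 2310 Pa

The pressure is lower where the speed is higher: ΔP = ½ρ(v_up² − v_low²).
ΔP = ½·1.28·(116² − 99.2²) = 2310 Pa.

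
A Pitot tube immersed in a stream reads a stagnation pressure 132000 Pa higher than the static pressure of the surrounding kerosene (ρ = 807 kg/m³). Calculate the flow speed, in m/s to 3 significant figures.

At the stagnation point the flow is brought to rest, so Bernoulli gives P_stag − P_static = ½ρv².
v = √(2ΔP/ρ) = √(2·132000/807) = 18.1 m/s.

v = 18.1 m/s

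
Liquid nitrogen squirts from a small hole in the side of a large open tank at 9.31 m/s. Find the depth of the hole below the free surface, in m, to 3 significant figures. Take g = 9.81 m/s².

Inverting v = √(2gh) gives h = v² / 2g.
h = 9.31²/(2·9.81) = 86.7/19.62 = 4.42 m.

h ≈ 4.42 m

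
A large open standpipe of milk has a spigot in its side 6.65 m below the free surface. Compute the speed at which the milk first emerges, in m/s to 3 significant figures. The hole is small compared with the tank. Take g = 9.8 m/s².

11.4 m/s

The surface is effectively still and both ends are open, so ½v² = gh and v = √(2·9.8·6.65) = 11.4 m/s.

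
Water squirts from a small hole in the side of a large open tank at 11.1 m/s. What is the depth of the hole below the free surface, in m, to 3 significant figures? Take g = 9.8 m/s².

h ≈ 6.29 m

For a small hole in a large open tank, ½v² = gh, giving h = v²/(2g).
h = 11.1²/(2·9.8) = 123/19.60 = 6.29 m.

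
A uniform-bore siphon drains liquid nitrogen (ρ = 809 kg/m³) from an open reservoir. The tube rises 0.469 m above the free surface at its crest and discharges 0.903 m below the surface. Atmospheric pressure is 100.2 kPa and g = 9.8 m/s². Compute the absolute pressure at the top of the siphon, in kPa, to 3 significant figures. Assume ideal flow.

The outlet speed comes from Torricelli: v = √(2g·0.903) = 4.21 m/s.
With constant cross-section the crest speed equals v; applying Bernoulli from the surface up to the crest, P_top = P_atm − ½ρv² − ρg·h_top.
P_top = 100200 − ½·809·4.21² − 809·9.8·0.469 = 89300 Pa.

P_top ≈ 89.3 kPa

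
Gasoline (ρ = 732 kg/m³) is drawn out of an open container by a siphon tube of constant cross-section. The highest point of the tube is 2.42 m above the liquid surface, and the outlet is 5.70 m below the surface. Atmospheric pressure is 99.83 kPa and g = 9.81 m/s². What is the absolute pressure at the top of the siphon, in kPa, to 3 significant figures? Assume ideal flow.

From the surface to the outlet (both open to atmosphere, surface at rest): v = √(2g·h_out) = √(2·9.81·5.70) = 10.6 m/s.
The bore is uniform, so the speed at the crest is the same v. Bernoulli surface→crest: P_atm = P_top + ½ρv² + ρg·h_top.
P_top = 99830 − ½·732·10.6² − 732·9.81·2.42 = 41500 Pa.

P_top ≈ 41.5 kPa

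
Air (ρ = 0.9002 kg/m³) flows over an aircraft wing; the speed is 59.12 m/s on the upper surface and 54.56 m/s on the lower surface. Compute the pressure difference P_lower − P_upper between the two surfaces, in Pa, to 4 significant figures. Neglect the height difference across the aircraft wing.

ΔP = 233.3 Pa

Bernoulli (same height): P_lower − P_upper = ½ρ(v_upper² − v_lower²).
ΔP = ½·0.9002·(59.12² − 54.56²) = 233.3 Pa.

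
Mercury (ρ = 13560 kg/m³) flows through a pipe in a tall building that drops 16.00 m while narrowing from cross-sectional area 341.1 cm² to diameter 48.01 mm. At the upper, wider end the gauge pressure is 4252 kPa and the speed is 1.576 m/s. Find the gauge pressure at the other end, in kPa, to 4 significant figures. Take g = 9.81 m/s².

P₂ ≈ 418.6 kPa

The volume flow rate is constant, so v₂ = (A₁/A₂)v₁ = (341.1/18.10)·1.576 = 29.70 m/s.
Energy conservation along the streamline gives P₂ = P₁ − ½ρ(v₂² − v₁²) − ρg(h₂ − h₁).
P₂ = 4252000 + ½·13560·(1.576² − 29.70²) − 13560·9.81·(−16.00) = 4252000 + (-5962000) − (-2128000) = 418600 Pa.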